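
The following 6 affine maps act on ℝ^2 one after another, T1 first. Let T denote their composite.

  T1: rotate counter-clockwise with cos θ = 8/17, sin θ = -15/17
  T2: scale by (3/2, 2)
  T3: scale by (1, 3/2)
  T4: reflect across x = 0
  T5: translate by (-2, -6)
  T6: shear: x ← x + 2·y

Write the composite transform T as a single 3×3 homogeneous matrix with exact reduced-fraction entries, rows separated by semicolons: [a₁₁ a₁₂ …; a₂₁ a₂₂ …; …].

T = [-6 3/2 -14; -45/17 24/17 -6; 0 0 1]

T1 = [8/17 15/17 0; -15/17 8/17 0; 0 0 1]
T2·T1 = [12/17 45/34 0; -30/17 16/17 0; 0 0 1]
T3·…·T1 = [12/17 45/34 0; -45/17 24/17 0; 0 0 1]
T4·…·T1 = [-12/17 -45/34 0; -45/17 24/17 0; 0 0 1]
T5·…·T1 = [-12/17 -45/34 -2; -45/17 24/17 -6; 0 0 1]
T6·…·T1 = [-6 3/2 -14; -45/17 24/17 -6; 0 0 1]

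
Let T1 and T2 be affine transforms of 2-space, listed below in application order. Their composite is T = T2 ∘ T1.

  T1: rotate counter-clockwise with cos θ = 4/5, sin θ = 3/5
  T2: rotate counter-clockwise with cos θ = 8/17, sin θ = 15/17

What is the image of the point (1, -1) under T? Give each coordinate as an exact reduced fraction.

T1 rotate counter-clockwise with cos θ = 4/5, sin θ = 3/5: (1, -1) → (7/5, -1/5)
T2 rotate counter-clockwise with cos θ = 8/17, sin θ = 15/17: (7/5, -1/5) → (71/85, 97/85)

T(p) = (71/85, 97/85)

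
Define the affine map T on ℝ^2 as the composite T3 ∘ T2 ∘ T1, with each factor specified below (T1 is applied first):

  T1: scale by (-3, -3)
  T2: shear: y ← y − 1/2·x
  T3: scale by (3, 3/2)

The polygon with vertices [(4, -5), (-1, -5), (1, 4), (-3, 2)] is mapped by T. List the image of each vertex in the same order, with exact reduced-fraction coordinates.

T1 scale by (-3, -3): (4, -5) → (-12, 15); (-1, -5) → (3, 15); (1, 4) → (-3, -12); (-3, 2) → (9, -6)
T2 shear: y ← y − 1/2·x: (-12, 15) → (-12, 21); (3, 15) → (3, 27/2); (-3, -12) → (-3, -21/2); (9, -6) → (9, -21/2)
T3 scale by (3, 3/2): (-12, 21) → (-36, 63/2); (3, 27/2) → (9, 81/4); (-3, -21/2) → (-9, -63/4); (9, -21/2) → (27, -63/4)

image vertices: (-36, 63/2), (9, 81/4), (-9, -63/4), (27, -63/4)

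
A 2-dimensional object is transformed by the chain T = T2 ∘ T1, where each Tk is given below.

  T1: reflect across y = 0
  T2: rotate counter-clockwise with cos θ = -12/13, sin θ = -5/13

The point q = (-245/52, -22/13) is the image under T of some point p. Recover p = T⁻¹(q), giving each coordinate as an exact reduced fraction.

T1 = [1 0 0; 0 -1 0; 0 0 1]
T2·T1 = [-12/13 -5/13 0; -5/13 12/13 0; 0 0 1]
det M = -1; M⁻¹ = [-12/13 -5/13 0; -5/13 12/13 0; 0 0 1]
M⁻¹ · (-245/52, -22/13)ᵀ = (5, 1/4)ᵀ

p = (5, 1/4)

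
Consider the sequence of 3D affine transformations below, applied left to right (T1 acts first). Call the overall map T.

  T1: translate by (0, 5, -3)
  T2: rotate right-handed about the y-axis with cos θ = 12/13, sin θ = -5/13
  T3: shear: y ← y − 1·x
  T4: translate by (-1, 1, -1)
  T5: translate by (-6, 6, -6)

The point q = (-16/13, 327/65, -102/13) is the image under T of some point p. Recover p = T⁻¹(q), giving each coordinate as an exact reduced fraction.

p = (5, -6/5, 0)

T1 = [1 0 0 0; 0 1 0 5; 0 0 1 -3; 0 0 0 1]
T2·T1 = [12/13 0 -5/13 15/13; 0 1 0 5; 5/13 0 12/13 -36/13; 0 0 0 1]
T3·…·T1 = [12/13 0 -5/13 15/13; -12/13 1 5/13 50/13; 5/13 0 12/13 -36/13; 0 0 0 1]
T4·…·T1 = [12/13 0 -5/13 2/13; -12/13 1 5/13 63/13; 5/13 0 12/13 -49/13; 0 0 0 1]
T5·…·T1 = [12/13 0 -5/13 -76/13; -12/13 1 5/13 141/13; 5/13 0 12/13 -127/13; 0 0 0 1]
det M = 1; M⁻¹ = [12/13 0 5/13 119/13; 1 1 0 -5; -5/13 0 12/13 88/13; 0 0 0 1]
M⁻¹ · (-16/13, 327/65, -102/13)ᵀ = (5, -6/5, 0)ᵀ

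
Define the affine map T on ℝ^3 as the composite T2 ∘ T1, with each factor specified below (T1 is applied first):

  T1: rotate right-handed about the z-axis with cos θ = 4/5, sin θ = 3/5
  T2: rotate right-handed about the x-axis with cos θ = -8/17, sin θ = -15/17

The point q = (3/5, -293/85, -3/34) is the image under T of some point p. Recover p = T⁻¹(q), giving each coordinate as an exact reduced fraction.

p = (3/2, 1, -3)

T1 = [4/5 -3/5 0 0; 3/5 4/5 0 0; 0 0 1 0; 0 0 0 1]
T2·T1 = [4/5 -3/5 0 0; -24/85 -32/85 15/17 0; -9/17 -12/17 -8/17 0; 0 0 0 1]
det M = 1; M⁻¹ = [4/5 -24/85 -9/17 0; -3/5 -32/85 -12/17 0; 0 15/17 -8/17 0; 0 0 0 1]
M⁻¹ · (3/5, -293/85, -3/34)ᵀ = (3/2, 1, -3)ᵀ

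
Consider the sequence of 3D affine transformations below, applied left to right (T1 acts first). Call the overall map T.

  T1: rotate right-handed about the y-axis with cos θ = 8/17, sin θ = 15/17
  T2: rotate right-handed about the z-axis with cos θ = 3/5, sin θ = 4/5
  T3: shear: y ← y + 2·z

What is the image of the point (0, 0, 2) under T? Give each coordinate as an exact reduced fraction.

T(p) = (18/17, 56/17, 16/17)

T1 rotate right-handed about the y-axis with cos θ = 8/17, sin θ = 15/17: (0, 0, 2) → (30/17, 0, 16/17)
T2 rotate right-handed about the z-axis with cos θ = 3/5, sin θ = 4/5: (30/17, 0, 16/17) → (18/17, 24/17, 16/17)
T3 shear: y ← y + 2·z: (18/17, 24/17, 16/17) → (18/17, 56/17, 16/17)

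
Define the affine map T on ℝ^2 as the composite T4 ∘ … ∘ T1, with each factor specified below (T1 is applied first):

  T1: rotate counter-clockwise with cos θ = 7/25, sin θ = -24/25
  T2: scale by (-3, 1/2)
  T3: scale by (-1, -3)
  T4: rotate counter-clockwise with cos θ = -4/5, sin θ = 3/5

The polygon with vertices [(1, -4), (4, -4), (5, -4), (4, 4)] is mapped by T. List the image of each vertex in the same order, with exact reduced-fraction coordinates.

T1 rotate counter-clockwise with cos θ = 7/25, sin θ = -24/25: (1, -4) → (-89/25, -52/25); (4, -4) → (-68/25, -124/25); (5, -4) → (-61/25, -148/25); (4, 4) → (124/25, -68/25)
T2 scale by (-3, 1/2): (-89/25, -52/25) → (267/25, -26/25); (-68/25, -124/25) → (204/25, -62/25); (-61/25, -148/25) → (183/25, -74/25); (124/25, -68/25) → (-372/25, -34/25)
T3 scale by (-1, -3): (267/25, -26/25) → (-267/25, 78/25); (204/25, -62/25) → (-204/25, 186/25); (183/25, -74/25) → (-183/25, 222/25); (-372/25, -34/25) → (372/25, 102/25)
T4 rotate counter-clockwise with cos θ = -4/5, sin θ = 3/5: (-267/25, 78/25) → (834/125, -1113/125); (-204/25, 186/25) → (258/125, -1356/125); (-183/25, 222/25) → (66/125, -1437/125); (372/25, 102/25) → (-1794/125, 708/125)

image vertices: (834/125, -1113/125), (258/125, -1356/125), (66/125, -1437/125), (-1794/125, 708/125)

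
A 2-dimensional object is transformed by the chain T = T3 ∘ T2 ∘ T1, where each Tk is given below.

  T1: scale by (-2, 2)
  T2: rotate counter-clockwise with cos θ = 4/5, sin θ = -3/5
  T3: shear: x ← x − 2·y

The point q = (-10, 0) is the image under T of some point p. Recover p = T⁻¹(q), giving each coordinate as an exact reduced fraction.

T1 = [-2 0 0; 0 2 0; 0 0 1]
T2·T1 = [-8/5 6/5 0; 6/5 8/5 0; 0 0 1]
T3·…·T1 = [-4 -2 0; 6/5 8/5 0; 0 0 1]
det M = -4; M⁻¹ = [-2/5 -1/2 0; 3/10 1 0; 0 0 1]
M⁻¹ · (-10, 0)ᵀ = (4, -3)ᵀ

p = (4, -3)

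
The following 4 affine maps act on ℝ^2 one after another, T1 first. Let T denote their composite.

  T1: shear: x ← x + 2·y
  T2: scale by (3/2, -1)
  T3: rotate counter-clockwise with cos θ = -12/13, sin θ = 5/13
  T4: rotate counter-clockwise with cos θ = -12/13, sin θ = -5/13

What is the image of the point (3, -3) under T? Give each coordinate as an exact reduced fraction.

T(p) = (-9/2, 3)

T1 shear: x ← x + 2·y: (3, -3) → (-3, -3)
T2 scale by (3/2, -1): (-3, -3) → (-9/2, 3)
T3 rotate counter-clockwise with cos θ = -12/13, sin θ = 5/13: (-9/2, 3) → (3, -9/2)
T4 rotate counter-clockwise with cos θ = -12/13, sin θ = -5/13: (3, -9/2) → (-9/2, 3)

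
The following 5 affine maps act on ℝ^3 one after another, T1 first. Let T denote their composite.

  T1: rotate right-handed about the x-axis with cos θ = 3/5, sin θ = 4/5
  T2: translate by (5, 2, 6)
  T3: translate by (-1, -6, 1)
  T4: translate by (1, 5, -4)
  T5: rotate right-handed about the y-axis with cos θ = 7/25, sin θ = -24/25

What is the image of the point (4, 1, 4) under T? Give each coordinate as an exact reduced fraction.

T(p) = (-429/125, -8/5, 1297/125)

T1 rotate right-handed about the x-axis with cos θ = 3/5, sin θ = 4/5: (4, 1, 4) → (4, -13/5, 16/5)
T2 translate by (5, 2, 6): (4, -13/5, 16/5) → (9, -3/5, 46/5)
T3 translate by (-1, -6, 1): (9, -3/5, 46/5) → (8, -33/5, 51/5)
T4 translate by (1, 5, -4): (8, -33/5, 51/5) → (9, -8/5, 31/5)
T5 rotate right-handed about the y-axis with cos θ = 7/25, sin θ = -24/25: (9, -8/5, 31/5) → (-429/125, -8/5, 1297/125)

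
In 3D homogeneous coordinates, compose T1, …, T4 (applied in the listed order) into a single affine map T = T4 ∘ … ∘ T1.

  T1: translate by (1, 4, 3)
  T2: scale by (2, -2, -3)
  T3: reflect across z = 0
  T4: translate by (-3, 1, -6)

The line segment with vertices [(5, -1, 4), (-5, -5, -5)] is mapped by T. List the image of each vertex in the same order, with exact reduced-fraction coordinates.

image vertices: (9, -5, 15), (-11, 3, -12)

T1 translate by (1, 4, 3): (5, -1, 4) → (6, 3, 7); (-5, -5, -5) → (-4, -1, -2)
T2 scale by (2, -2, -3): (6, 3, 7) → (12, -6, -21); (-4, -1, -2) → (-8, 2, 6)
T3 reflect across z = 0: (12, -6, -21) → (12, -6, 21); (-8, 2, 6) → (-8, 2, -6)
T4 translate by (-3, 1, -6): (12, -6, 21) → (9, -5, 15); (-8, 2, -6) → (-11, 3, -12)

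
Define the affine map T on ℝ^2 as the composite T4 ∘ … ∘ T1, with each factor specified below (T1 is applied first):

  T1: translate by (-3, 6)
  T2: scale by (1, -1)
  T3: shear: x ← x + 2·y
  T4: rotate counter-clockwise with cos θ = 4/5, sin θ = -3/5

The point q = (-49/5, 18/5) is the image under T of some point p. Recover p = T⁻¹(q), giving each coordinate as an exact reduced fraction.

T1 = [1 0 -3; 0 1 6; 0 0 1]
T2·T1 = [1 0 -3; 0 -1 -6; 0 0 1]
T3·…·T1 = [1 -2 -15; 0 -1 -6; 0 0 1]
T4·…·T1 = [4/5 -11/5 -78/5; -3/5 2/5 21/5; 0 0 1]
det M = -1; M⁻¹ = [-2/5 -11/5 3; -3/5 -4/5 -6; 0 0 1]
M⁻¹ · (-49/5, 18/5)ᵀ = (-1, -3)ᵀ

p = (-1, -3)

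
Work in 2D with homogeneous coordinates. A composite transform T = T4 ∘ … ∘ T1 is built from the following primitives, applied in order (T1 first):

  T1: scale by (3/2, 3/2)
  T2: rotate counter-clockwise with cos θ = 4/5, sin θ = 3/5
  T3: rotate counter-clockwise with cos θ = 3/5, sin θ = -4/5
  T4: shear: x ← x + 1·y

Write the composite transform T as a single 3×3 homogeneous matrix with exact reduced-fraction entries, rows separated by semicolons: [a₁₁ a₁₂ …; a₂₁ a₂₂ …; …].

T = [51/50 93/50 0; -21/50 36/25 0; 0 0 1]

T1 = [3/2 0 0; 0 3/2 0; 0 0 1]
T2·T1 = [6/5 -9/10 0; 9/10 6/5 0; 0 0 1]
T3·…·T1 = [36/25 21/50 0; -21/50 36/25 0; 0 0 1]
T4·…·T1 = [51/50 93/50 0; -21/50 36/25 0; 0 0 1]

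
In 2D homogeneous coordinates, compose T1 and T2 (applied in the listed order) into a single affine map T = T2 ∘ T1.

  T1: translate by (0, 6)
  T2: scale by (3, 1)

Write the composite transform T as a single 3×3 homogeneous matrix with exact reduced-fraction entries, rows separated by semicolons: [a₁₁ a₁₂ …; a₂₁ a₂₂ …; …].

T1 = [1 0 0; 0 1 6; 0 0 1]
T2·T1 = [3 0 0; 0 1 6; 0 0 1]

T = [3 0 0; 0 1 6; 0 0 1]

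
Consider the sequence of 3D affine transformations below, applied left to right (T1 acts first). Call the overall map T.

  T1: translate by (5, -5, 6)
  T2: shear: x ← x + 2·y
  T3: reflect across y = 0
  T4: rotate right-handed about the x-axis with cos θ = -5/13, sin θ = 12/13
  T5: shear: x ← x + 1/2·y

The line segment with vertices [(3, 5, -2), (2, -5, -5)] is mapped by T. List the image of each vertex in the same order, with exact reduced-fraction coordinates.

image vertices: (80/13, -48/13, -20/13), (-200/13, -62/13, 115/13)

T1 translate by (5, -5, 6): (3, 5, -2) → (8, 0, 4); (2, -5, -5) → (7, -10, 1)
T2 shear: x ← x + 2·y: (8, 0, 4) → (8, 0, 4); (7, -10, 1) → (-13, -10, 1)
T3 reflect across y = 0: (8, 0, 4) → (8, 0, 4); (-13, -10, 1) → (-13, 10, 1)
T4 rotate right-handed about the x-axis with cos θ = -5/13, sin θ = 12/13: (8, 0, 4) → (8, -48/13, -20/13); (-13, 10, 1) → (-13, -62/13, 115/13)
T5 shear: x ← x + 1/2·y: (8, -48/13, -20/13) → (80/13, -48/13, -20/13); (-13, -62/13, 115/13) → (-200/13, -62/13, 115/13)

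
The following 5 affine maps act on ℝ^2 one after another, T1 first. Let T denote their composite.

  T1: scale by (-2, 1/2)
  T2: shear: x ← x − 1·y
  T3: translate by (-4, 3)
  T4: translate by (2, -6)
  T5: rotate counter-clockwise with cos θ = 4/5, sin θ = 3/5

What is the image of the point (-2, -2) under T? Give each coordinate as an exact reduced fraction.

T(p) = (24/5, -7/5)

T1 scale by (-2, 1/2): (-2, -2) → (4, -1)
T2 shear: x ← x − 1·y: (4, -1) → (5, -1)
T3 translate by (-4, 3): (5, -1) → (1, 2)
T4 translate by (2, -6): (1, 2) → (3, -4)
T5 rotate counter-clockwise with cos θ = 4/5, sin θ = 3/5: (3, -4) → (24/5, -7/5)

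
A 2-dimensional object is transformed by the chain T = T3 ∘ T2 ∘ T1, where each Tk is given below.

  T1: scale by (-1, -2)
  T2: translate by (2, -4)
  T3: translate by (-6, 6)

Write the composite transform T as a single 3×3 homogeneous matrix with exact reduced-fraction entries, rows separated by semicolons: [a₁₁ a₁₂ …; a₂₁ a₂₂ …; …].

T1 = [-1 0 0; 0 -2 0; 0 0 1]
T2·T1 = [-1 0 2; 0 -2 -4; 0 0 1]
T3·…·T1 = [-1 0 -4; 0 -2 2; 0 0 1]

T = [-1 0 -4; 0 -2 2; 0 0 1]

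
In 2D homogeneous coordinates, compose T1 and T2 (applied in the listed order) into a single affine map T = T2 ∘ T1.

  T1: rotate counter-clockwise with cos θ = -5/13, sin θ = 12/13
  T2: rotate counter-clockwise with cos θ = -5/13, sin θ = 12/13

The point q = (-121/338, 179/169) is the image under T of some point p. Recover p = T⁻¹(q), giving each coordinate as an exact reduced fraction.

T1 = [-5/13 -12/13 0; 12/13 -5/13 0; 0 0 1]
T2·T1 = [-119/169 120/169 0; -120/169 -119/169 0; 0 0 1]
det M = 1; M⁻¹ = [-119/169 -120/169 0; 120/169 -119/169 0; 0 0 1]
M⁻¹ · (-121/338, 179/169)ᵀ = (-1/2, -1)ᵀ

p = (-1/2, -1)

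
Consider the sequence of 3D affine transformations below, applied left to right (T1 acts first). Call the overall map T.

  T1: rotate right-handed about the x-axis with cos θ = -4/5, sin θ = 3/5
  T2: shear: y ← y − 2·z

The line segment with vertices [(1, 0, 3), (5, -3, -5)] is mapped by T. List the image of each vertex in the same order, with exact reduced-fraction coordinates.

image vertices: (1, 3, -12/5), (5, 1, 11/5)

T1 rotate right-handed about the x-axis with cos θ = -4/5, sin θ = 3/5: (1, 0, 3) → (1, -9/5, -12/5); (5, -3, -5) → (5, 27/5, 11/5)
T2 shear: y ← y − 2·z: (1, -9/5, -12/5) → (1, 3, -12/5); (5, 27/5, 11/5) → (5, 1, 11/5)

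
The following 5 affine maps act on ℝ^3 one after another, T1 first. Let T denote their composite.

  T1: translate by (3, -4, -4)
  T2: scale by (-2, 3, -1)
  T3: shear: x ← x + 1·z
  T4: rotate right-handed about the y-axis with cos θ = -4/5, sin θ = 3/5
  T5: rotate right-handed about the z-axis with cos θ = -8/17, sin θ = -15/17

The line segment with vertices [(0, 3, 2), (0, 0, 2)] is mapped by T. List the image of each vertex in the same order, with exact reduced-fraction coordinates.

image vertices: (-401/85, -42/17, 4/5), (-1076/85, 30/17, 4/5)

T1 translate by (3, -4, -4): (0, 3, 2) → (3, -1, -2); (0, 0, 2) → (3, -4, -2)
T2 scale by (-2, 3, -1): (3, -1, -2) → (-6, -3, 2); (3, -4, -2) → (-6, -12, 2)
T3 shear: x ← x + 1·z: (-6, -3, 2) → (-4, -3, 2); (-6, -12, 2) → (-4, -12, 2)
T4 rotate right-handed about the y-axis with cos θ = -4/5, sin θ = 3/5: (-4, -3, 2) → (22/5, -3, 4/5); (-4, -12, 2) → (22/5, -12, 4/5)
T5 rotate right-handed about the z-axis with cos θ = -8/17, sin θ = -15/17: (22/5, -3, 4/5) → (-401/85, -42/17, 4/5); (22/5, -12, 4/5) → (-1076/85, 30/17, 4/5)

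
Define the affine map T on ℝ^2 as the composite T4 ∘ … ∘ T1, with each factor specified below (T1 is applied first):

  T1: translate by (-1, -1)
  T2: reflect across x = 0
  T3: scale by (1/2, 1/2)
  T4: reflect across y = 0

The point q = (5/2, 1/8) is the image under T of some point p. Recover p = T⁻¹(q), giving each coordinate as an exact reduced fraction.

p = (-4, 3/4)

T1 = [1 0 -1; 0 1 -1; 0 0 1]
T2·T1 = [-1 0 1; 0 1 -1; 0 0 1]
T3·…·T1 = [-1/2 0 1/2; 0 1/2 -1/2; 0 0 1]
T4·…·T1 = [-1/2 0 1/2; 0 -1/2 1/2; 0 0 1]
det M = 1/4; M⁻¹ = [-2 0 1; 0 -2 1; 0 0 1]
M⁻¹ · (5/2, 1/8)ᵀ = (-4, 3/4)ᵀ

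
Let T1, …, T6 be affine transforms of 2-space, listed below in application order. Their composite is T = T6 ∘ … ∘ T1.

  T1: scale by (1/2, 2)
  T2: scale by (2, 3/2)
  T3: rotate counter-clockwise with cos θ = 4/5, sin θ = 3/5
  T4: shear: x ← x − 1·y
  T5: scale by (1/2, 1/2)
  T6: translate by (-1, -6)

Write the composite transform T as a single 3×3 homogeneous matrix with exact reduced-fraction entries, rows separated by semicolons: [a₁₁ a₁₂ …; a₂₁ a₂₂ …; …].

T1 = [1/2 0 0; 0 2 0; 0 0 1]
T2·T1 = [1 0 0; 0 3 0; 0 0 1]
T3·…·T1 = [4/5 -9/5 0; 3/5 12/5 0; 0 0 1]
T4·…·T1 = [1/5 -21/5 0; 3/5 12/5 0; 0 0 1]
T5·…·T1 = [1/10 -21/10 0; 3/10 6/5 0; 0 0 1]
T6·…·T1 = [1/10 -21/10 -1; 3/10 6/5 -6; 0 0 1]

T = [1/10 -21/10 -1; 3/10 6/5 -6; 0 0 1]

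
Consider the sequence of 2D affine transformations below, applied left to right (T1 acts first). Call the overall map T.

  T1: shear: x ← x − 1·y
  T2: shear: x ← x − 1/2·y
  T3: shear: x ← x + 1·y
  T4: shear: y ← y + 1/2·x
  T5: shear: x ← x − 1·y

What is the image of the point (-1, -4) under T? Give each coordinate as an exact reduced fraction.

T(p) = (9/2, -7/2)

T1 shear: x ← x − 1·y: (-1, -4) → (3, -4)
T2 shear: x ← x − 1/2·y: (3, -4) → (5, -4)
T3 shear: x ← x + 1·y: (5, -4) → (1, -4)
T4 shear: y ← y + 1/2·x: (1, -4) → (1, -7/2)
T5 shear: x ← x − 1·y: (1, -7/2) → (9/2, -7/2)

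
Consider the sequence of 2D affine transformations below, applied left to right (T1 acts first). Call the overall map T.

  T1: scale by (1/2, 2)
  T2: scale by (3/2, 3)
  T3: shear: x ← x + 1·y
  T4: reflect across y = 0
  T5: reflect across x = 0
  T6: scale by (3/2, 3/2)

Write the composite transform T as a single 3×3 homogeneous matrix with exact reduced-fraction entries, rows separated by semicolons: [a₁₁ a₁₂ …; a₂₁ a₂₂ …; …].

T1 = [1/2 0 0; 0 2 0; 0 0 1]
T2·T1 = [3/4 0 0; 0 6 0; 0 0 1]
T3·…·T1 = [3/4 6 0; 0 6 0; 0 0 1]
T4·…·T1 = [3/4 6 0; 0 -6 0; 0 0 1]
T5·…·T1 = [-3/4 -6 0; 0 -6 0; 0 0 1]
T6·…·T1 = [-9/8 -9 0; 0 -9 0; 0 0 1]

T = [-9/8 -9 0; 0 -9 0; 0 0 1]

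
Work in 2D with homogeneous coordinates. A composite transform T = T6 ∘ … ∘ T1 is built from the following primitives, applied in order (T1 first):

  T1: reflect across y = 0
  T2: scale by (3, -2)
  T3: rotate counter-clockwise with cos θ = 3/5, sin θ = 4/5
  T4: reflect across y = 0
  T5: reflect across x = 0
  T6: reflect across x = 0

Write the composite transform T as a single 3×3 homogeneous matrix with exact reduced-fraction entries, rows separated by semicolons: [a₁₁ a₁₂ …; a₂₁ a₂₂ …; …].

T1 = [1 0 0; 0 -1 0; 0 0 1]
T2·T1 = [3 0 0; 0 2 0; 0 0 1]
T3·…·T1 = [9/5 -8/5 0; 12/5 6/5 0; 0 0 1]
T4·…·T1 = [9/5 -8/5 0; -12/5 -6/5 0; 0 0 1]
T5·…·T1 = [-9/5 8/5 0; -12/5 -6/5 0; 0 0 1]
T6·…·T1 = [9/5 -8/5 0; -12/5 -6/5 0; 0 0 1]

T = [9/5 -8/5 0; -12/5 -6/5 0; 0 0 1]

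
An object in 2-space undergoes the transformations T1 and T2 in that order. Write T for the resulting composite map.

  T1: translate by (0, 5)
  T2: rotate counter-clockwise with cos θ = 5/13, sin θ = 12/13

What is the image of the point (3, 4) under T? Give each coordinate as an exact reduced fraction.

T1 translate by (0, 5): (3, 4) → (3, 9)
T2 rotate counter-clockwise with cos θ = 5/13, sin θ = 12/13: (3, 9) → (-93/13, 81/13)

T(p) = (-93/13, 81/13)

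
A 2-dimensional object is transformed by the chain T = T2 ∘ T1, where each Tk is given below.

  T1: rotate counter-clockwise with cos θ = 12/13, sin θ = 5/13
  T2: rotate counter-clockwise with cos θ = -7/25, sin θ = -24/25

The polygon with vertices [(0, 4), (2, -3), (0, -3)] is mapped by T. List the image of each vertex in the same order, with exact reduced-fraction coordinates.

image vertices: (1292/325, 144/325), (-69/25, -58/25), (-969/325, -108/325)

T1 rotate counter-clockwise with cos θ = 12/13, sin θ = 5/13: (0, 4) → (-20/13, 48/13); (2, -3) → (3, -2); (0, -3) → (15/13, -36/13)
T2 rotate counter-clockwise with cos θ = -7/25, sin θ = -24/25: (-20/13, 48/13) → (1292/325, 144/325); (3, -2) → (-69/25, -58/25); (15/13, -36/13) → (-969/325, -108/325)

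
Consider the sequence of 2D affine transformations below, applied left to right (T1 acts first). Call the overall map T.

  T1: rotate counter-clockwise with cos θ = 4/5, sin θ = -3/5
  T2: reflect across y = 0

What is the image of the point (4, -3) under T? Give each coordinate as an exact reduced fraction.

T1 rotate counter-clockwise with cos θ = 4/5, sin θ = -3/5: (4, -3) → (7/5, -24/5)
T2 reflect across y = 0: (7/5, -24/5) → (7/5, 24/5)

T(p) = (7/5, 24/5)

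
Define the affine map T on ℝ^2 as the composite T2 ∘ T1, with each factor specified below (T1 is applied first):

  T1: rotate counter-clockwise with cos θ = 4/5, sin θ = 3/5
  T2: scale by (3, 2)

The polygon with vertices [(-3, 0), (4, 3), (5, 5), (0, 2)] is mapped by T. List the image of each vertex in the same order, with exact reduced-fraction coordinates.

image vertices: (-36/5, -18/5), (21/5, 48/5), (3, 14), (-18/5, 16/5)

T1 rotate counter-clockwise with cos θ = 4/5, sin θ = 3/5: (-3, 0) → (-12/5, -9/5); (4, 3) → (7/5, 24/5); (5, 5) → (1, 7); (0, 2) → (-6/5, 8/5)
T2 scale by (3, 2): (-12/5, -9/5) → (-36/5, -18/5); (7/5, 24/5) → (21/5, 48/5); (1, 7) → (3, 14); (-6/5, 8/5) → (-18/5, 16/5)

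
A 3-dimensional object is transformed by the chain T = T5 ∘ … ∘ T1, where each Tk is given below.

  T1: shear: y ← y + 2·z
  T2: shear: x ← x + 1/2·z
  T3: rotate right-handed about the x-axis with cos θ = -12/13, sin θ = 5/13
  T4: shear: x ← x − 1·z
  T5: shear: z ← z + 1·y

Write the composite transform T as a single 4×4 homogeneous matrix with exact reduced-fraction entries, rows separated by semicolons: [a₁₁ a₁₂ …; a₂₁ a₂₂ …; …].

T = [1 -5/13 17/26 0; 0 -12/13 -29/13 0; 0 -7/13 -31/13 0; 0 0 0 1]

T1 = [1 0 0 0; 0 1 2 0; 0 0 1 0; 0 0 0 1]
T2·T1 = [1 0 1/2 0; 0 1 2 0; 0 0 1 0; 0 0 0 1]
T3·…·T1 = [1 0 1/2 0; 0 -12/13 -29/13 0; 0 5/13 -2/13 0; 0 0 0 1]
T4·…·T1 = [1 -5/13 17/26 0; 0 -12/13 -29/13 0; 0 5/13 -2/13 0; 0 0 0 1]
T5·…·T1 = [1 -5/13 17/26 0; 0 -12/13 -29/13 0; 0 -7/13 -31/13 0; 0 0 0 1]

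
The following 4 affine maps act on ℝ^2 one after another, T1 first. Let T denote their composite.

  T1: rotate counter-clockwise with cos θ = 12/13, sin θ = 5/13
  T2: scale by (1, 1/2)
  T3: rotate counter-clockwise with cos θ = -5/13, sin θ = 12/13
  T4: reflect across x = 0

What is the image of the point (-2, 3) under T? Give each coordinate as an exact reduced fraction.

T1 rotate counter-clockwise with cos θ = 12/13, sin θ = 5/13: (-2, 3) → (-3, 2)
T2 scale by (1, 1/2): (-3, 2) → (-3, 1)
T3 rotate counter-clockwise with cos θ = -5/13, sin θ = 12/13: (-3, 1) → (3/13, -41/13)
T4 reflect across x = 0: (3/13, -41/13) → (-3/13, -41/13)

T(p) = (-3/13, -41/13)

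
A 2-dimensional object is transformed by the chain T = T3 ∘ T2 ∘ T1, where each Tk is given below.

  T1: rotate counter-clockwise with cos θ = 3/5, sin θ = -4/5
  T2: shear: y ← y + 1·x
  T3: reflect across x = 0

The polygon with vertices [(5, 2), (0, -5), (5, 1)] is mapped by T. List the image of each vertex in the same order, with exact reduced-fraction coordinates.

image vertices: (-23/5, 9/5), (4, -7), (-19/5, 2/5)

T1 rotate counter-clockwise with cos θ = 3/5, sin θ = -4/5: (5, 2) → (23/5, -14/5); (0, -5) → (-4, -3); (5, 1) → (19/5, -17/5)
T2 shear: y ← y + 1·x: (23/5, -14/5) → (23/5, 9/5); (-4, -3) → (-4, -7); (19/5, -17/5) → (19/5, 2/5)
T3 reflect across x = 0: (23/5, 9/5) → (-23/5, 9/5); (-4, -7) → (4, -7); (19/5, 2/5) → (-19/5, 2/5)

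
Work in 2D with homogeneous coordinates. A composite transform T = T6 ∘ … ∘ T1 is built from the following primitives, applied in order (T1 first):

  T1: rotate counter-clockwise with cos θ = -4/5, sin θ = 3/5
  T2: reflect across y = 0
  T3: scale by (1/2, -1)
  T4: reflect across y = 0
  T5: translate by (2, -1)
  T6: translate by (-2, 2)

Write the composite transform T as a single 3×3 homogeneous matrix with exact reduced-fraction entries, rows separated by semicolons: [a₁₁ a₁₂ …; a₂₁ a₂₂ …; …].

T1 = [-4/5 -3/5 0; 3/5 -4/5 0; 0 0 1]
T2·T1 = [-4/5 -3/5 0; -3/5 4/5 0; 0 0 1]
T3·…·T1 = [-2/5 -3/10 0; 3/5 -4/5 0; 0 0 1]
T4·…·T1 = [-2/5 -3/10 0; -3/5 4/5 0; 0 0 1]
T5·…·T1 = [-2/5 -3/10 2; -3/5 4/5 -1; 0 0 1]
T6·…·T1 = [-2/5 -3/10 0; -3/5 4/5 1; 0 0 1]

T = [-2/5 -3/10 0; -3/5 4/5 1; 0 0 1]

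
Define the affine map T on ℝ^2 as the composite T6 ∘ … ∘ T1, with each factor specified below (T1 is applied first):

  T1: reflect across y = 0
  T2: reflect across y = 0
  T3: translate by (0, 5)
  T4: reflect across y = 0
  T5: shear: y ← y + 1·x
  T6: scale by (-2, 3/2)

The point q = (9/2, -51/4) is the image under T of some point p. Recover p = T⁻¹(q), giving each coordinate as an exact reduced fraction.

p = (-9/4, 5/4)

T1 = [1 0 0; 0 -1 0; 0 0 1]
T2·T1 = [1 0 0; 0 1 0; 0 0 1]
T3·…·T1 = [1 0 0; 0 1 5; 0 0 1]
T4·…·T1 = [1 0 0; 0 -1 -5; 0 0 1]
T5·…·T1 = [1 0 0; 1 -1 -5; 0 0 1]
T6·…·T1 = [-2 0 0; 3/2 -3/2 -15/2; 0 0 1]
det M = 3; M⁻¹ = [-1/2 0 0; -1/2 -2/3 -5; 0 0 1]
M⁻¹ · (9/2, -51/4)ᵀ = (-9/4, 5/4)ᵀ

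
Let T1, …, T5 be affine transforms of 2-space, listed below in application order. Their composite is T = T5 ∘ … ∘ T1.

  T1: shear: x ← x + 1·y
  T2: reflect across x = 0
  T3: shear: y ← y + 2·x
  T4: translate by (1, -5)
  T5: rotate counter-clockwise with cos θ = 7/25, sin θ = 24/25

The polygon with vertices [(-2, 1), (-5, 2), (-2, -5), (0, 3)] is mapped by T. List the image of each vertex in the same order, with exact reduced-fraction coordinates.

image vertices: (62/25, 34/25), (-44/25, 117/25), (-8/5, 44/5), (178/25, -104/25)

T1 shear: x ← x + 1·y: (-2, 1) → (-1, 1); (-5, 2) → (-3, 2); (-2, -5) → (-7, -5); (0, 3) → (3, 3)
T2 reflect across x = 0: (-1, 1) → (1, 1); (-3, 2) → (3, 2); (-7, -5) → (7, -5); (3, 3) → (-3, 3)
T3 shear: y ← y + 2·x: (1, 1) → (1, 3); (3, 2) → (3, 8); (7, -5) → (7, 9); (-3, 3) → (-3, -3)
T4 translate by (1, -5): (1, 3) → (2, -2); (3, 8) → (4, 3); (7, 9) → (8, 4); (-3, -3) → (-2, -8)
T5 rotate counter-clockwise with cos θ = 7/25, sin θ = 24/25: (2, -2) → (62/25, 34/25); (4, 3) → (-44/25, 117/25); (8, 4) → (-8/5, 44/5); (-2, -8) → (178/25, -104/25)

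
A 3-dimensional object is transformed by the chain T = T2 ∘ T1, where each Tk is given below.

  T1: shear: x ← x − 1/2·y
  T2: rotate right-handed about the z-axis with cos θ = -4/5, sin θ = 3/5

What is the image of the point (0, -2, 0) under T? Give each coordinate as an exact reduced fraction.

T1 shear: x ← x − 1/2·y: (0, -2, 0) → (1, -2, 0)
T2 rotate right-handed about the z-axis with cos θ = -4/5, sin θ = 3/5: (1, -2, 0) → (2/5, 11/5, 0)

T(p) = (2/5, 11/5, 0)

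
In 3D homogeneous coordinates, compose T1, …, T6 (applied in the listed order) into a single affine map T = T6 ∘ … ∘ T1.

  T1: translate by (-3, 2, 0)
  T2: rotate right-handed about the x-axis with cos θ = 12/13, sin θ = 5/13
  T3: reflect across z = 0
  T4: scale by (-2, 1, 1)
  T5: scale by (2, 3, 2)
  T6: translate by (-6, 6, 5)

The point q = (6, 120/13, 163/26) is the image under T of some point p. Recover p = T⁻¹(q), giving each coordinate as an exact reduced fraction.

p = (0, -5/4, -1)

T1 = [1 0 0 -3; 0 1 0 2; 0 0 1 0; 0 0 0 1]
T2·T1 = [1 0 0 -3; 0 12/13 -5/13 24/13; 0 5/13 12/13 10/13; 0 0 0 1]
T3·…·T1 = [1 0 0 -3; 0 12/13 -5/13 24/13; 0 -5/13 -12/13 -10/13; 0 0 0 1]
T4·…·T1 = [-2 0 0 6; 0 12/13 -5/13 24/13; 0 -5/13 -12/13 -10/13; 0 0 0 1]
T5·…·T1 = [-4 0 0 12; 0 36/13 -15/13 72/13; 0 -10/13 -24/13 -20/13; 0 0 0 1]
T6·…·T1 = [-4 0 0 6; 0 36/13 -15/13 150/13; 0 -10/13 -24/13 45/13; 0 0 0 1]
det M = 24; M⁻¹ = [-1/4 0 0 3/2; 0 4/13 -5/26 -75/26; 0 -5/39 -6/13 40/13; 0 0 0 1]
M⁻¹ · (6, 120/13, 163/26)ᵀ = (0, -5/4, -1)ᵀ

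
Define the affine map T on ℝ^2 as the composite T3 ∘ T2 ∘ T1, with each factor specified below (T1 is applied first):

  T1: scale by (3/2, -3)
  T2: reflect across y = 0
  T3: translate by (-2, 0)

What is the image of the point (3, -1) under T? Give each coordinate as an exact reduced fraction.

T(p) = (5/2, -3)

T1 scale by (3/2, -3): (3, -1) → (9/2, 3)
T2 reflect across y = 0: (9/2, 3) → (9/2, -3)
T3 translate by (-2, 0): (9/2, -3) → (5/2, -3)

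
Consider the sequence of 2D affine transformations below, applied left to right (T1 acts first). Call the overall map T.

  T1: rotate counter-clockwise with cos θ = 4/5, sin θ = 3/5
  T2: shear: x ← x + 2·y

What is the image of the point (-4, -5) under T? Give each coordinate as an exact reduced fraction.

T1 rotate counter-clockwise with cos θ = 4/5, sin θ = 3/5: (-4, -5) → (-1/5, -32/5)
T2 shear: x ← x + 2·y: (-1/5, -32/5) → (-13, -32/5)

T(p) = (-13, -32/5)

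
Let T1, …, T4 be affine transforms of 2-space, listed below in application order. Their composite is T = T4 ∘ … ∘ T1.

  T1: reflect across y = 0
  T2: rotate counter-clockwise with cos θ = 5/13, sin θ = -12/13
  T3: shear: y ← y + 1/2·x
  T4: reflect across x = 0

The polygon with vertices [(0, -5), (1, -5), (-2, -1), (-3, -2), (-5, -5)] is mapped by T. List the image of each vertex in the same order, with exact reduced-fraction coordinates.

T1 reflect across y = 0: (0, -5) → (0, 5); (1, -5) → (1, 5); (-2, -1) → (-2, 1); (-3, -2) → (-3, 2); (-5, -5) → (-5, 5)
T2 rotate counter-clockwise with cos θ = 5/13, sin θ = -12/13: (0, 5) → (60/13, 25/13); (1, 5) → (5, 1); (-2, 1) → (2/13, 29/13); (-3, 2) → (9/13, 46/13); (-5, 5) → (35/13, 85/13)
T3 shear: y ← y + 1/2·x: (60/13, 25/13) → (60/13, 55/13); (5, 1) → (5, 7/2); (2/13, 29/13) → (2/13, 30/13); (9/13, 46/13) → (9/13, 101/26); (35/13, 85/13) → (35/13, 205/26)
T4 reflect across x = 0: (60/13, 55/13) → (-60/13, 55/13); (5, 7/2) → (-5, 7/2); (2/13, 30/13) → (-2/13, 30/13); (9/13, 101/26) → (-9/13, 101/26); (35/13, 205/26) → (-35/13, 205/26)

image vertices: (-60/13, 55/13), (-5, 7/2), (-2/13, 30/13), (-9/13, 101/26), (-35/13, 205/26)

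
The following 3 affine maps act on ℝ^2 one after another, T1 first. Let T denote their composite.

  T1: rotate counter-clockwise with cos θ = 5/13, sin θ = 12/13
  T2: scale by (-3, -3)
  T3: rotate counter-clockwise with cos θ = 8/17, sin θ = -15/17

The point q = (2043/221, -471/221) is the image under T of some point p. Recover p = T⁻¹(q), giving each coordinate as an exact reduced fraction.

T1 = [5/13 -12/13 0; 12/13 5/13 0; 0 0 1]
T2·T1 = [-15/13 36/13 0; -36/13 -15/13 0; 0 0 1]
T3·…·T1 = [-660/221 63/221 0; -63/221 -660/221 0; 0 0 1]
det M = 9; M⁻¹ = [-220/663 -7/221 0; 7/221 -220/663 0; 0 0 1]
M⁻¹ · (2043/221, -471/221)ᵀ = (-3, 1)ᵀ

p = (-3, 1)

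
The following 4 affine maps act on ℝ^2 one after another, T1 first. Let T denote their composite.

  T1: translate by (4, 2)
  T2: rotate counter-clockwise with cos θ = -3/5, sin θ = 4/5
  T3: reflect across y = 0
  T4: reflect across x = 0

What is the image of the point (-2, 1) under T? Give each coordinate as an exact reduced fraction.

T1 translate by (4, 2): (-2, 1) → (2, 3)
T2 rotate counter-clockwise with cos θ = -3/5, sin θ = 4/5: (2, 3) → (-18/5, -1/5)
T3 reflect across y = 0: (-18/5, -1/5) → (-18/5, 1/5)
T4 reflect across x = 0: (-18/5, 1/5) → (18/5, 1/5)

T(p) = (18/5, 1/5)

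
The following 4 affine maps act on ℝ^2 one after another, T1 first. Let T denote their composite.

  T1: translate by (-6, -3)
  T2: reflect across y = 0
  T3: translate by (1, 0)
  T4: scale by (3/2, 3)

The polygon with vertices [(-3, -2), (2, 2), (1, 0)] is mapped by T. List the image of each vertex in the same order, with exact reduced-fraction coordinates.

T1 translate by (-6, -3): (-3, -2) → (-9, -5); (2, 2) → (-4, -1); (1, 0) → (-5, -3)
T2 reflect across y = 0: (-9, -5) → (-9, 5); (-4, -1) → (-4, 1); (-5, -3) → (-5, 3)
T3 translate by (1, 0): (-9, 5) → (-8, 5); (-4, 1) → (-3, 1); (-5, 3) → (-4, 3)
T4 scale by (3/2, 3): (-8, 5) → (-12, 15); (-3, 1) → (-9/2, 3); (-4, 3) → (-6, 9)

image vertices: (-12, 15), (-9/2, 3), (-6, 9)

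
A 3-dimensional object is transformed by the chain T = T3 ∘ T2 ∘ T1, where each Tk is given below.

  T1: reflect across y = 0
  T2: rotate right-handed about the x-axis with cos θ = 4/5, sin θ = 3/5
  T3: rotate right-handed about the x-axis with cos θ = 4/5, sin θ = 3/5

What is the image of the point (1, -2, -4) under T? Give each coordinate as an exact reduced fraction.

T(p) = (1, 22/5, 4/5)

T1 reflect across y = 0: (1, -2, -4) → (1, 2, -4)
T2 rotate right-handed about the x-axis with cos θ = 4/5, sin θ = 3/5: (1, 2, -4) → (1, 4, -2)
T3 rotate right-handed about the x-axis with cos θ = 4/5, sin θ = 3/5: (1, 4, -2) → (1, 22/5, 4/5)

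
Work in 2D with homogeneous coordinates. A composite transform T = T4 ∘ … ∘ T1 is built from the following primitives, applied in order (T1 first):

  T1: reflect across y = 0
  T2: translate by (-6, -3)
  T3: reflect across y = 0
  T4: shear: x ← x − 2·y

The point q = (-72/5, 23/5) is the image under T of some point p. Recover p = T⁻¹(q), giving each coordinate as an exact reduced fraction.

T1 = [1 0 0; 0 -1 0; 0 0 1]
T2·T1 = [1 0 -6; 0 -1 -3; 0 0 1]
T3·…·T1 = [1 0 -6; 0 1 3; 0 0 1]
T4·…·T1 = [1 -2 -12; 0 1 3; 0 0 1]
det M = 1; M⁻¹ = [1 2 6; 0 1 -3; 0 0 1]
M⁻¹ · (-72/5, 23/5)ᵀ = (4/5, 8/5)ᵀ

p = (4/5, 8/5)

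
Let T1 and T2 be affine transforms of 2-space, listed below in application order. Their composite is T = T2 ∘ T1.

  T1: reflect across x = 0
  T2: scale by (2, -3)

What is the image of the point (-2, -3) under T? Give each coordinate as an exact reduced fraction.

T(p) = (4, 9)

T1 reflect across x = 0: (-2, -3) → (2, -3)
T2 scale by (2, -3): (2, -3) → (4, 9)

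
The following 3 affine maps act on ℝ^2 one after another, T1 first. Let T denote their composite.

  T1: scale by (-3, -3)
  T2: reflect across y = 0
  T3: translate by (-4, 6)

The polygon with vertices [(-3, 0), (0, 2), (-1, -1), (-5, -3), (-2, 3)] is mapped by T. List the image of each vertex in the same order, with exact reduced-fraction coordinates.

T1 scale by (-3, -3): (-3, 0) → (9, 0); (0, 2) → (0, -6); (-1, -1) → (3, 3); (-5, -3) → (15, 9); (-2, 3) → (6, -9)
T2 reflect across y = 0: (9, 0) → (9, 0); (0, -6) → (0, 6); (3, 3) → (3, -3); (15, 9) → (15, -9); (6, -9) → (6, 9)
T3 translate by (-4, 6): (9, 0) → (5, 6); (0, 6) → (-4, 12); (3, -3) → (-1, 3); (15, -9) → (11, -3); (6, 9) → (2, 15)

image vertices: (5, 6), (-4, 12), (-1, 3), (11, -3), (2, 15)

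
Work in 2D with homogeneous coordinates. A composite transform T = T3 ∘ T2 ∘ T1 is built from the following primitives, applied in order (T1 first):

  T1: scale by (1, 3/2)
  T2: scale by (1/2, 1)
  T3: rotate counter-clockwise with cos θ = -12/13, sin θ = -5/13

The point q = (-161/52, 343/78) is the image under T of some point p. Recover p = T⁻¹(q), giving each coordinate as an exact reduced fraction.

p = (7/3, -7/2)

T1 = [1 0 0; 0 3/2 0; 0 0 1]
T2·T1 = [1/2 0 0; 0 3/2 0; 0 0 1]
T3·…·T1 = [-6/13 15/26 0; -5/26 -18/13 0; 0 0 1]
det M = 3/4; M⁻¹ = [-24/13 -10/13 0; 10/39 -8/13 0; 0 0 1]
M⁻¹ · (-161/52, 343/78)ᵀ = (7/3, -7/2)ᵀ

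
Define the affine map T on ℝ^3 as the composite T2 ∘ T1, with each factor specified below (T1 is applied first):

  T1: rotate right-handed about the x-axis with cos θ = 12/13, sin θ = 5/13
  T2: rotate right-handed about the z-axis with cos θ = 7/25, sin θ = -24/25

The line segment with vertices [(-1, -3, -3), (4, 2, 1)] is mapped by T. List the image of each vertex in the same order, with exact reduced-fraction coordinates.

image vertices: (-119/65, 33/65, -51/13), (164/65, -223/65, 22/13)

T1 rotate right-handed about the x-axis with cos θ = 12/13, sin θ = 5/13: (-1, -3, -3) → (-1, -21/13, -51/13); (4, 2, 1) → (4, 19/13, 22/13)
T2 rotate right-handed about the z-axis with cos θ = 7/25, sin θ = -24/25: (-1, -21/13, -51/13) → (-119/65, 33/65, -51/13); (4, 19/13, 22/13) → (164/65, -223/65, 22/13)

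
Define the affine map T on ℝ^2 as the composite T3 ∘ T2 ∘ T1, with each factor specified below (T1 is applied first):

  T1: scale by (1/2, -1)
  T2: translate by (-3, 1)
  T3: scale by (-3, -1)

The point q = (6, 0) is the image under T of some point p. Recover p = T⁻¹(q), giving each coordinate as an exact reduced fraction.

T1 = [1/2 0 0; 0 -1 0; 0 0 1]
T2·T1 = [1/2 0 -3; 0 -1 1; 0 0 1]
T3·…·T1 = [-3/2 0 9; 0 1 -1; 0 0 1]
det M = -3/2; M⁻¹ = [-2/3 0 6; 0 1 1; 0 0 1]
M⁻¹ · (6, 0)ᵀ = (2, 1)ᵀ

p = (2, 1)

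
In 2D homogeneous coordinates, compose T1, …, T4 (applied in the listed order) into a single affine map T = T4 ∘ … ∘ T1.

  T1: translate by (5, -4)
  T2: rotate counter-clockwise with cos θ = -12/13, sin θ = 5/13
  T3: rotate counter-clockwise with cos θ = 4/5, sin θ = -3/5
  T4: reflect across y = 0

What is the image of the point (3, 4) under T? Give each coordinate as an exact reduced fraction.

T1 translate by (5, -4): (3, 4) → (8, 0)
T2 rotate counter-clockwise with cos θ = -12/13, sin θ = 5/13: (8, 0) → (-96/13, 40/13)
T3 rotate counter-clockwise with cos θ = 4/5, sin θ = -3/5: (-96/13, 40/13) → (-264/65, 448/65)
T4 reflect across y = 0: (-264/65, 448/65) → (-264/65, -448/65)

T(p) = (-264/65, -448/65)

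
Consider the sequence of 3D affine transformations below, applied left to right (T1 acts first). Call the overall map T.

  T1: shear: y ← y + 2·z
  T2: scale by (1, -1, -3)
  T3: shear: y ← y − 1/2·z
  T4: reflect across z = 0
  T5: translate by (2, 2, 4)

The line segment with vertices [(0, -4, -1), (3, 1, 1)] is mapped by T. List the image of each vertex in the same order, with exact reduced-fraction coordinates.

image vertices: (2, 13/2, 1), (5, 1/2, 7)

T1 shear: y ← y + 2·z: (0, -4, -1) → (0, -6, -1); (3, 1, 1) → (3, 3, 1)
T2 scale by (1, -1, -3): (0, -6, -1) → (0, 6, 3); (3, 3, 1) → (3, -3, -3)
T3 shear: y ← y − 1/2·z: (0, 6, 3) → (0, 9/2, 3); (3, -3, -3) → (3, -3/2, -3)
T4 reflect across z = 0: (0, 9/2, 3) → (0, 9/2, -3); (3, -3/2, -3) → (3, -3/2, 3)
T5 translate by (2, 2, 4): (0, 9/2, -3) → (2, 13/2, 1); (3, -3/2, 3) → (5, 1/2, 7)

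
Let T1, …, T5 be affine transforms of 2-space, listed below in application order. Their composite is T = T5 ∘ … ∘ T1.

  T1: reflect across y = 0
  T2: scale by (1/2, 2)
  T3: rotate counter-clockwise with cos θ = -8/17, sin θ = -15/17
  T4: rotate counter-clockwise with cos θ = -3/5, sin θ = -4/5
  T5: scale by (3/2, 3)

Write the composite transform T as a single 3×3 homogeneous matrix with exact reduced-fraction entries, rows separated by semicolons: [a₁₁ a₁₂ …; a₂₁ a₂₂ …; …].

T1 = [1 0 0; 0 -1 0; 0 0 1]
T2·T1 = [1/2 0 0; 0 -2 0; 0 0 1]
T3·…·T1 = [-4/17 -30/17 0; -15/34 16/17 0; 0 0 1]
T4·…·T1 = [-18/85 154/85 0; 77/170 72/85 0; 0 0 1]
T5·…·T1 = [-27/85 231/85 0; 231/170 216/85 0; 0 0 1]

T = [-27/85 231/85 0; 231/170 216/85 0; 0 0 1]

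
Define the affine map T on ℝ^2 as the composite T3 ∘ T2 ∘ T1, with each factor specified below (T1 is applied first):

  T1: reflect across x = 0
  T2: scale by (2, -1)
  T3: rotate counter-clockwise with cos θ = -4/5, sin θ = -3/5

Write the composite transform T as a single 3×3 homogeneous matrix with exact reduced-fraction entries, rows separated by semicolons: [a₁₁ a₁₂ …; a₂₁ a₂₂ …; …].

T = [8/5 -3/5 0; 6/5 4/5 0; 0 0 1]

T1 = [-1 0 0; 0 1 0; 0 0 1]
T2·T1 = [-2 0 0; 0 -1 0; 0 0 1]
T3·…·T1 = [8/5 -3/5 0; 6/5 4/5 0; 0 0 1]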